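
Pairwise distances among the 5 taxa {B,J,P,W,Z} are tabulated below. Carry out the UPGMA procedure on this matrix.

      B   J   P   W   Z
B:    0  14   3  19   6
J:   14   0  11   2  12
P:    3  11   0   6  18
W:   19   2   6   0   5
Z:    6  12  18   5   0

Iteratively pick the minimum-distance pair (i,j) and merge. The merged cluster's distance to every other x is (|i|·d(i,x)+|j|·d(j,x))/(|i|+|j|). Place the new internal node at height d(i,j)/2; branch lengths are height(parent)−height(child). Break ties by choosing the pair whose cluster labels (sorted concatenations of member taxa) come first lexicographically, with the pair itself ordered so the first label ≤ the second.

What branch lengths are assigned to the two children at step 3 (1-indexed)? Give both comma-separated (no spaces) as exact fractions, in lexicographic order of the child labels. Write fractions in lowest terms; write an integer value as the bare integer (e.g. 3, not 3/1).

1. join J+W (d=2) ⇒ JW; edges |J|=1, |W|=1
  updated: d(B,JW)=33/2, d(JW,P)=17/2, d(JW,Z)=17/2
2. join B+P (d=3) ⇒ BP; edges |B|=3/2, |P|=3/2
  updated: d(BP,JW)=25/2, d(BP,Z)=12
3. join JW+Z (d=17/2) ⇒ JWZ; edges |JW|=13/4, |Z|=17/4
  updated: d(BP,JWZ)=37/3
4. join BP+JWZ (d=37/3) ⇒ BJPWZ; edges |BP|=14/3, |JWZ|=23/12
final tree: ((B:3/2,P:3/2):14/3,((J:1,W:1):13/4,Z:17/4):23/12)
total length: 229/12

13/4,17/4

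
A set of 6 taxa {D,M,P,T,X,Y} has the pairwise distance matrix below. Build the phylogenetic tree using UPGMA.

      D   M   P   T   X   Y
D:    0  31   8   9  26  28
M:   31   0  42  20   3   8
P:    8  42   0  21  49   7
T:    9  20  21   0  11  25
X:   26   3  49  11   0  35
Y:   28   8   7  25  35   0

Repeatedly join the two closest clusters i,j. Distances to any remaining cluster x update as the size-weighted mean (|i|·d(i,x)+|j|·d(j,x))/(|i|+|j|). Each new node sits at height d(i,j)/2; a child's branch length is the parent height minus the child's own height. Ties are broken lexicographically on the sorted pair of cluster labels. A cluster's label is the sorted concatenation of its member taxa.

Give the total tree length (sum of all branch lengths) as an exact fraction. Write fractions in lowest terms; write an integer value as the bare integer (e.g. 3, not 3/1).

1. join M+X (d=3) ⇒ MX; edges |M|=3/2, |X|=3/2
  updated: d(D,MX)=57/2, d(MX,P)=91/2, d(MX,T)=31/2, d(MX,Y)=43/2
2. join P+Y (d=7) ⇒ PY; edges |P|=7/2, |Y|=7/2
  updated: d(D,PY)=18, d(MX,PY)=67/2, d(PY,T)=23
3. join D+T (d=9) ⇒ DT; edges |D|=9/2, |T|=9/2
  updated: d(DT,MX)=22, d(DT,PY)=41/2
4. join DT+PY (d=41/2) ⇒ DPTY; edges |DT|=23/4, |PY|=27/4
  updated: d(DPTY,MX)=111/4
5. join DPTY+MX (d=111/4) ⇒ DMPTXY; edges |DPTY|=29/8, |MX|=99/8
final tree: (((D:9/2,T:9/2):23/4,(P:7/2,Y:7/2):27/4):29/8,(M:3/2,X:3/2):99/8)
total length: 95/2

95/2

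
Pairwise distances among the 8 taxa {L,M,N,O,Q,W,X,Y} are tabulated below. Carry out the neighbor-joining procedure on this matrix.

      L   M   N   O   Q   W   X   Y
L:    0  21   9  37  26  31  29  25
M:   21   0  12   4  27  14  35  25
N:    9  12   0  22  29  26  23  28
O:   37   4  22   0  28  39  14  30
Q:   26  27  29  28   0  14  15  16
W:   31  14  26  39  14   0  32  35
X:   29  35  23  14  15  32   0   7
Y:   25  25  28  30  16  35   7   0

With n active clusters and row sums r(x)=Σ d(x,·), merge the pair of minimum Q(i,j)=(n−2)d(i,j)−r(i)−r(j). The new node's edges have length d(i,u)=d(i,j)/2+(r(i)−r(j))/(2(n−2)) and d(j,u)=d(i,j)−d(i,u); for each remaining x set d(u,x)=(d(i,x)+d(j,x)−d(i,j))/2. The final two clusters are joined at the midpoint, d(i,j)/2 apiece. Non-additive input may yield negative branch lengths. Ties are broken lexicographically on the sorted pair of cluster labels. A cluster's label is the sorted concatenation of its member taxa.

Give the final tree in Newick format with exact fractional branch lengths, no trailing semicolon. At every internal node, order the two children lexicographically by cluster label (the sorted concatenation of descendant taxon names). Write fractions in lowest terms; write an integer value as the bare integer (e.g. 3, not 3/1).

step 1: merge (M,O) at d=4, Q=-288; branch lengths M→-1, O→5; new cluster MO
  updated: d(L,MO)=27, d(MO,N)=15, d(MO,Q)=51/2, d(MO,W)=49/2, d(MO,X)=45/2, d(MO,Y)=51/2
step 2: merge (L,N) at d=9, Q=-232; branch lengths L→31/5, N→14/5; new cluster LN
  updated: d(LN,MO)=33/2, d(LN,Q)=23, d(LN,W)=24, d(LN,X)=43/2, d(LN,Y)=22
step 3: merge (X,Y) at d=7, Q=-351/2; branch lengths X→41/16, Y→71/16; new cluster XY
  updated: d(LN,XY)=73/4, d(MO,XY)=41/2, d(Q,XY)=12, d(W,XY)=30
step 4: merge (Q,W) at d=14, Q=-125; branch lengths Q→4, W→10; new cluster QW
  updated: d(LN,QW)=33/2, d(MO,QW)=18, d(QW,XY)=14
step 5: merge (LN,MO) at d=33/2, Q=-293/4; branch lengths LN→117/16, MO→147/16; new cluster LMNO
  updated: d(LMNO,QW)=9, d(LMNO,XY)=89/8
step 6: merge (LMNO,QW) at d=9, Q=-273/8; branch lengths LMNO→49/16, QW→95/16; new cluster LMNOQW
  updated: d(LMNOQW,XY)=129/16
step 7: merge (LMNOQW,XY) at d=129/16; branch lengths LMNOQW→129/32, XY→129/32; new cluster LMNOQWXY
final tree: ((((L:31/5,N:14/5):117/16,(M:-1,O:5):147/16):49/16,(Q:4,W:10):95/16):129/32,(X:41/16,Y:71/16):129/32)
total length: 1081/16

((((L:31/5,N:14/5):117/16,(M:-1,O:5):147/16):49/16,(Q:4,W:10):95/16):129/32,(X:41/16,Y:71/16):129/32)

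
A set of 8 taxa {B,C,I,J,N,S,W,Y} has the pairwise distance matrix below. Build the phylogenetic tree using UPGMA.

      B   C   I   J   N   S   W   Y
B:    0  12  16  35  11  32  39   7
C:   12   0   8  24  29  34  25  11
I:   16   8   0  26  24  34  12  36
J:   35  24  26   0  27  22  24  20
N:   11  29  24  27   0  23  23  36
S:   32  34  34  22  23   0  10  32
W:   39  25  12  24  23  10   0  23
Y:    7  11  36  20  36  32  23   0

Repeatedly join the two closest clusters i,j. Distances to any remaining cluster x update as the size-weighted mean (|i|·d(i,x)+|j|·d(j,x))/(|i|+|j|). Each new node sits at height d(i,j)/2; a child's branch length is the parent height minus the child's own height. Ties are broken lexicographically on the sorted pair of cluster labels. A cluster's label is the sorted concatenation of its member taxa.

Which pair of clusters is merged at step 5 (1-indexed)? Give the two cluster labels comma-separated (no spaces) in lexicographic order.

step 1: merge (B,Y) at d=7; branch lengths B→7/2, Y→7/2; new cluster BY
  updated: d(BY,C)=23/2, d(BY,I)=26, d(BY,J)=55/2, d(BY,N)=47/2, d(BY,S)=32, d(BY,W)=31
step 2: merge (C,I) at d=8; branch lengths C→4, I→4; new cluster CI
  updated: d(BY,CI)=75/4, d(CI,J)=25, d(CI,N)=53/2, d(CI,S)=34, d(CI,W)=37/2
step 3: merge (S,W) at d=10; branch lengths S→5, W→5; new cluster SW
  updated: d(BY,SW)=63/2, d(CI,SW)=105/4, d(J,SW)=23, d(N,SW)=23
step 4: merge (BY,CI) at d=75/4; branch lengths BY→47/8, CI→43/8; new cluster BCIY
  updated: d(BCIY,J)=105/4, d(BCIY,N)=25, d(BCIY,SW)=231/8
step 5: merge (J,SW) at d=23; branch lengths J→23/2, SW→13/2; new cluster JSW
  updated: d(BCIY,JSW)=28, d(JSW,N)=73/3
step 6: merge (JSW,N) at d=73/3; branch lengths JSW→2/3, N→73/6; new cluster JNSW
  updated: d(BCIY,JNSW)=109/4
step 7: merge (BCIY,JNSW) at d=109/4; branch lengths BCIY→17/4, JNSW→35/24; new cluster BCIJNSWY
final tree: (((B:7/2,Y:7/2):47/8,(C:4,I:4):43/8):17/4,((J:23/2,(S:5,W:5):13/2):2/3,N:73/6):35/24)
total length: 1747/24

J,SW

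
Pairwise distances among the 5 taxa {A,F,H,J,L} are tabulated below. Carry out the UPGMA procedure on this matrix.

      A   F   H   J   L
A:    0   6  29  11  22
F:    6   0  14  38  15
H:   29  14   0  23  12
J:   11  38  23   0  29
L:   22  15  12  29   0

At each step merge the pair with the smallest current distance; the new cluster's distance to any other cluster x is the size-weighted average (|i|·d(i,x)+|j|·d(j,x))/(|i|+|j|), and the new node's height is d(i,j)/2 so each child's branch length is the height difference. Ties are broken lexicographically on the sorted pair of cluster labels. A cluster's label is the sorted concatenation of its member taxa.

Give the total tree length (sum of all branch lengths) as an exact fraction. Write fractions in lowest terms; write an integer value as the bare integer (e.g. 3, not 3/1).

1. join A+F (d=6) ⇒ AF; edges |A|=3, |F|=3
  updated: d(AF,H)=43/2, d(AF,J)=49/2, d(AF,L)=37/2
2. join H+L (d=12) ⇒ HL; edges |H|=6, |L|=6
  updated: d(AF,HL)=20, d(HL,J)=26
3. join AF+HL (d=20) ⇒ AFHL; edges |AF|=7, |HL|=4
  updated: d(AFHL,J)=101/4
4. join AFHL+J (d=101/4) ⇒ AFHJL; edges |AFHL|=21/8, |J|=101/8
final tree: (((A:3,F:3):7,(H:6,L:6):4):21/8,J:101/8)
total length: 177/4

177/4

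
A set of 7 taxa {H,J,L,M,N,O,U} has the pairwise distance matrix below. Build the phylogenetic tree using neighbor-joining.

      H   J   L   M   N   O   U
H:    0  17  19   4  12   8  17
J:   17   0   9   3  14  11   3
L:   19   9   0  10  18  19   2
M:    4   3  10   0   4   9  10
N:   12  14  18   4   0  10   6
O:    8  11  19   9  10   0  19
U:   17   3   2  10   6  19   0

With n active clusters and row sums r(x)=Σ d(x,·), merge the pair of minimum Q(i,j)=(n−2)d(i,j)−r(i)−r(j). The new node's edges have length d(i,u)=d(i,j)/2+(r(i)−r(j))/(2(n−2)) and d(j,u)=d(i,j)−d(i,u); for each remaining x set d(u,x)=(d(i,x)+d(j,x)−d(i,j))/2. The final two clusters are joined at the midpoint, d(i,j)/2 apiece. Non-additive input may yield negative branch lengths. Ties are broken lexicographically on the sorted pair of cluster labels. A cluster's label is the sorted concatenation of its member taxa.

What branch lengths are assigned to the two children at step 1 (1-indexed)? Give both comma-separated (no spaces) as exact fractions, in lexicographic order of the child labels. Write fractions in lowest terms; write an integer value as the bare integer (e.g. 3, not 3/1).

3,-1

step 1: merge (L,U) at d=2, Q=-124; branch lengths L→3, U→-1; new cluster LU
  updated: d(H,LU)=17, d(J,LU)=5, d(LU,M)=9, d(LU,N)=11, d(LU,O)=18
step 2: merge (J,LU) at d=5, Q=-90; branch lengths J→5/4, LU→15/4; new cluster JLU
  updated: d(H,JLU)=29/2, d(JLU,M)=7/2, d(JLU,N)=10, d(JLU,O)=12
step 3: merge (H,O) at d=8, Q=-107/2; branch lengths H→47/12, O→49/12; new cluster HO
  updated: d(HO,JLU)=37/4, d(HO,M)=5/2, d(HO,N)=7
step 4: merge (HO,N) at d=7, Q=-103/4; branch lengths HO→47/16, N→65/16; new cluster HNO
  updated: d(HNO,JLU)=49/8, d(HNO,M)=-1/4
step 5: merge (HNO,JLU) at d=49/8, Q=-75/8; branch lengths HNO→19/16, JLU→79/16; new cluster HJLNOU
  updated: d(HJLNOU,M)=-23/16
step 6: merge (HJLNOU,M) at d=-23/16; branch lengths HJLNOU→-23/32, M→-23/32; new cluster HJLMNOU
final tree: ((((H:47/12,O:49/12):47/16,N:65/16):19/16,(J:5/4,(L:3,U:-1):15/4):79/16):-23/32,M:-23/32)
total length: 427/16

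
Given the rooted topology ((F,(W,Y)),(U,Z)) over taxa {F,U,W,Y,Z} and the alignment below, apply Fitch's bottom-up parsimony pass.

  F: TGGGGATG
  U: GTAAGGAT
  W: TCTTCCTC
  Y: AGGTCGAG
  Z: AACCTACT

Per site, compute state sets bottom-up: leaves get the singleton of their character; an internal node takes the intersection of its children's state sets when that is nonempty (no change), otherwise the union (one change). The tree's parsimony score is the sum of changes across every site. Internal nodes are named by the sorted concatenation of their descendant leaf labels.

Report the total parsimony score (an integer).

22

[col 0] WY: children W:{T}, Y:{A} ∪→ {A,T}; cost 1
[col 0] FWY: children F:{T}, WY:{A,T} ∩→ {T}; cost 0
[col 0] UZ: children U:{G}, Z:{A} ∪→ {A,G}; cost 1
[col 0] FUWYZ: children FWY:{T}, UZ:{A,G} ∪→ {A,G,T}; cost 1
[col 1] WY: children W:{C}, Y:{G} ∪→ {C,G}; cost 1
[col 1] FWY: children F:{G}, WY:{C,G} ∩→ {G}; cost 0
[col 1] UZ: children U:{T}, Z:{A} ∪→ {A,T}; cost 1
[col 1] FUWYZ: children FWY:{G}, UZ:{A,T} ∪→ {A,G,T}; cost 1
[col 2] WY: children W:{T}, Y:{G} ∪→ {G,T}; cost 1
[col 2] FWY: children F:{G}, WY:{G,T} ∩→ {G}; cost 0
[col 2] UZ: children U:{A}, Z:{C} ∪→ {A,C}; cost 1
[col 2] FUWYZ: children FWY:{G}, UZ:{A,C} ∪→ {A,C,G}; cost 1
[col 3] WY: children W:{T}, Y:{T} ∩→ {T}; cost 0
[col 3] FWY: children F:{G}, WY:{T} ∪→ {G,T}; cost 1
[col 3] UZ: children U:{A}, Z:{C} ∪→ {A,C}; cost 1
[col 3] FUWYZ: children FWY:{G,T}, UZ:{A,C} ∪→ {A,C,G,T}; cost 1
[col 4] WY: children W:{C}, Y:{C} ∩→ {C}; cost 0
[col 4] FWY: children F:{G}, WY:{C} ∪→ {C,G}; cost 1
[col 4] UZ: children U:{G}, Z:{T} ∪→ {G,T}; cost 1
[col 4] FUWYZ: children FWY:{C,G}, UZ:{G,T} ∩→ {G}; cost 0
[col 5] WY: children W:{C}, Y:{G} ∪→ {C,G}; cost 1
[col 5] FWY: children F:{A}, WY:{C,G} ∪→ {A,C,G}; cost 1
[col 5] UZ: children U:{G}, Z:{A} ∪→ {A,G}; cost 1
[col 5] FUWYZ: children FWY:{A,C,G}, UZ:{A,G} ∩→ {A,G}; cost 0
[col 6] WY: children W:{T}, Y:{A} ∪→ {A,T}; cost 1
[col 6] FWY: children F:{T}, WY:{A,T} ∩→ {T}; cost 0
[col 6] UZ: children U:{A}, Z:{C} ∪→ {A,C}; cost 1
[col 6] FUWYZ: children FWY:{T}, UZ:{A,C} ∪→ {A,C,T}; cost 1
[col 7] WY: children W:{C}, Y:{G} ∪→ {C,G}; cost 1
[col 7] FWY: children F:{G}, WY:{C,G} ∩→ {G}; cost 0
[col 7] UZ: children U:{T}, Z:{T} ∩→ {T}; cost 0
[col 7] FUWYZ: children FWY:{G}, UZ:{T} ∪→ {G,T}; cost 1
per-site changes: [3, 3, 3, 3, 2, 3, 3, 2]; total = 22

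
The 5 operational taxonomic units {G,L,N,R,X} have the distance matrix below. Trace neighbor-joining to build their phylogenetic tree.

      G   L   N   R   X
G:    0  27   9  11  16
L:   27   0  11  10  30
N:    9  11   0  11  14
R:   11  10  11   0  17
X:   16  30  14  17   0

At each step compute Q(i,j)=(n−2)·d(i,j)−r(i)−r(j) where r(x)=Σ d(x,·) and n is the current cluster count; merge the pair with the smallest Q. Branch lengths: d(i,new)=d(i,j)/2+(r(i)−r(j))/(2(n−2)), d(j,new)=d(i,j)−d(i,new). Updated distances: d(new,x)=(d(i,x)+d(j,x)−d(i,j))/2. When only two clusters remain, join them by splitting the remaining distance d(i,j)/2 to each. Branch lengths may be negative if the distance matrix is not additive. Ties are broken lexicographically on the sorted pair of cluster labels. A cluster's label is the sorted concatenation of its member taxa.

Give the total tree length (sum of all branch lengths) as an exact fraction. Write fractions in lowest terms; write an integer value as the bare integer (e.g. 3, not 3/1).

iteration 1: select L,R (d=10, Q=-97); attach at lengths (59/6, 1/6); label the merged cluster LR
  updated: d(G,LR)=14, d(LR,N)=6, d(LR,X)=37/2
iteration 2: select G,X (d=16, Q=-111/2); attach at lengths (45/8, 83/8); label the merged cluster GX
  updated: d(GX,LR)=33/4, d(GX,N)=7/2
iteration 3: select GX,LR (d=33/4, Q=-71/4); attach at lengths (23/8, 43/8); label the merged cluster GLRX
  updated: d(GLRX,N)=5/8
iteration 4: select GLRX,N (d=5/8); attach at lengths (5/16, 5/16); label the merged cluster GLNRX
final tree: (((G:45/8,X:83/8):23/8,(L:59/6,R:1/6):43/8):5/16,N:5/16)
total length: 279/8

279/8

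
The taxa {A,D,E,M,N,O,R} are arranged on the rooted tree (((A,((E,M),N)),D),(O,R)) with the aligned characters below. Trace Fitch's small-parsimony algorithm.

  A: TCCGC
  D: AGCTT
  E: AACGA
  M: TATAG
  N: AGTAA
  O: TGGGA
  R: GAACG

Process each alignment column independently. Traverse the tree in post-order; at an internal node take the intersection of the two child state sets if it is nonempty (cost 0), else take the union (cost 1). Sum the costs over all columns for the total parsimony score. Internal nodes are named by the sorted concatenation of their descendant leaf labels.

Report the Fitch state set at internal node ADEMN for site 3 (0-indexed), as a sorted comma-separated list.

A,G,T

site 0, node EM: E={A} ∪ M={T} → {A,T} (+1)
site 0, node EMN: EM={A,T} ∩ N={A} → {A} (+0)
site 0, node AEMN: A={T} ∪ EMN={A} → {A,T} (+1)
site 0, node ADEMN: AEMN={A,T} ∩ D={A} → {A} (+0)
site 0, node OR: O={T} ∪ R={G} → {G,T} (+1)
site 0, node ADEMNOR: ADEMN={A} ∪ OR={G,T} → {A,G,T} (+1)
site 1, node EM: E={A} ∩ M={A} → {A} (+0)
site 1, node EMN: EM={A} ∪ N={G} → {A,G} (+1)
site 1, node AEMN: A={C} ∪ EMN={A,G} → {A,C,G} (+1)
site 1, node ADEMN: AEMN={A,C,G} ∩ D={G} → {G} (+0)
site 1, node OR: O={G} ∪ R={A} → {A,G} (+1)
site 1, node ADEMNOR: ADEMN={G} ∩ OR={A,G} → {G} (+0)
site 2, node EM: E={C} ∪ M={T} → {C,T} (+1)
site 2, node EMN: EM={C,T} ∩ N={T} → {T} (+0)
site 2, node AEMN: A={C} ∪ EMN={T} → {C,T} (+1)
site 2, node ADEMN: AEMN={C,T} ∩ D={C} → {C} (+0)
site 2, node OR: O={G} ∪ R={A} → {A,G} (+1)
site 2, node ADEMNOR: ADEMN={C} ∪ OR={A,G} → {A,C,G} (+1)
site 3, node EM: E={G} ∪ M={A} → {A,G} (+1)
site 3, node EMN: EM={A,G} ∩ N={A} → {A} (+0)
site 3, node AEMN: A={G} ∪ EMN={A} → {A,G} (+1)
site 3, node ADEMN: AEMN={A,G} ∪ D={T} → {A,G,T} (+1)
site 3, node OR: O={G} ∪ R={C} → {C,G} (+1)
site 3, node ADEMNOR: ADEMN={A,G,T} ∩ OR={C,G} → {G} (+0)
site 4, node EM: E={A} ∪ M={G} → {A,G} (+1)
site 4, node EMN: EM={A,G} ∩ N={A} → {A} (+0)
site 4, node AEMN: A={C} ∪ EMN={A} → {A,C} (+1)
site 4, node ADEMN: AEMN={A,C} ∪ D={T} → {A,C,T} (+1)
site 4, node OR: O={A} ∪ R={G} → {A,G} (+1)
site 4, node ADEMNOR: ADEMN={A,C,T} ∩ OR={A,G} → {A} (+0)
per-site changes: [4, 3, 4, 4, 4]; total = 19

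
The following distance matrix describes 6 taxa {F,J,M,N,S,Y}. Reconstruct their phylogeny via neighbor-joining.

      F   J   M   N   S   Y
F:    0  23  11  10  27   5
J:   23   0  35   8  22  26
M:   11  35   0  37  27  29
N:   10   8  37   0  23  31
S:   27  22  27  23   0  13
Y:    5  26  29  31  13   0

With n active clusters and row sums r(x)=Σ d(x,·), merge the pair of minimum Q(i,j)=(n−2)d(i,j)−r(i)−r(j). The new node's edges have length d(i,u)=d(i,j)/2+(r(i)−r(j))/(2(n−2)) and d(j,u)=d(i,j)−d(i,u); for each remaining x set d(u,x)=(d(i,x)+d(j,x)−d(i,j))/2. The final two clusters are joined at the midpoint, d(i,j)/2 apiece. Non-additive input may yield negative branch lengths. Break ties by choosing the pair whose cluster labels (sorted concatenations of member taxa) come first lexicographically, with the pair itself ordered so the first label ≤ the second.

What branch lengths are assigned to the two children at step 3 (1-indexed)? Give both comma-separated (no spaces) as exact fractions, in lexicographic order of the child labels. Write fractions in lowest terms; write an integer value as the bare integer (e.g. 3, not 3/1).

47/8,87/8

step 1: merge (J,N) at d=8, Q=-191; branch lengths J→37/8, N→27/8; new cluster JN
  updated: d(F,JN)=25/2, d(JN,M)=32, d(JN,S)=37/2, d(JN,Y)=49/2
step 2: merge (F,M) at d=11, Q=-243/2; branch lengths F→-7/4, M→51/4; new cluster FM
  updated: d(FM,JN)=67/4, d(FM,S)=43/2, d(FM,Y)=23/2
step 3: merge (FM,JN) at d=67/4, Q=-76; branch lengths FM→47/8, JN→87/8; new cluster FJMN
  updated: d(FJMN,S)=93/8, d(FJMN,Y)=77/8
step 4: merge (FJMN,S) at d=93/8, Q=-137/4; branch lengths FJMN→33/8, S→15/2; new cluster FJMNS
  updated: d(FJMNS,Y)=11/2
step 5: merge (FJMNS,Y) at d=11/2; branch lengths FJMNS→11/4, Y→11/4; new cluster FJMNSY
final tree: ((((F:-7/4,M:51/4):47/8,(J:37/8,N:27/8):87/8):33/8,S:15/2):11/4,Y:11/4)
total length: 423/8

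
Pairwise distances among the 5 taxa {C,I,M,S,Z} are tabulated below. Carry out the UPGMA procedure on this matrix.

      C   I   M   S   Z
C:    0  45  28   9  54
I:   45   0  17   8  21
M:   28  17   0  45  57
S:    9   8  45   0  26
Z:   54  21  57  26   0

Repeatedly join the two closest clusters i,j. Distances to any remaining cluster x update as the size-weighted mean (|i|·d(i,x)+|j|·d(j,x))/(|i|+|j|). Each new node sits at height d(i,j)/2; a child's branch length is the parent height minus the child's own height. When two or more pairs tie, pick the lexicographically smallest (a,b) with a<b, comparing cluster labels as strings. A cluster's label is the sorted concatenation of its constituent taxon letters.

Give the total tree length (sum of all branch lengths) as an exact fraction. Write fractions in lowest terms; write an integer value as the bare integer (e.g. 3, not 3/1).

811/12

step 1: merge (I,S) at d=8; branch lengths I→4, S→4; new cluster IS
  updated: d(C,IS)=27, d(IS,M)=31, d(IS,Z)=47/2
step 2: merge (IS,Z) at d=47/2; branch lengths IS→31/4, Z→47/4; new cluster ISZ
  updated: d(C,ISZ)=36, d(ISZ,M)=119/3
step 3: merge (C,M) at d=28; branch lengths C→14, M→14; new cluster CM
  updated: d(CM,ISZ)=227/6
step 4: merge (CM,ISZ) at d=227/6; branch lengths CM→59/12, ISZ→43/6; new cluster CIMSZ
final tree: ((C:14,M:14):59/12,((I:4,S:4):31/4,Z:47/4):43/6)
total length: 811/12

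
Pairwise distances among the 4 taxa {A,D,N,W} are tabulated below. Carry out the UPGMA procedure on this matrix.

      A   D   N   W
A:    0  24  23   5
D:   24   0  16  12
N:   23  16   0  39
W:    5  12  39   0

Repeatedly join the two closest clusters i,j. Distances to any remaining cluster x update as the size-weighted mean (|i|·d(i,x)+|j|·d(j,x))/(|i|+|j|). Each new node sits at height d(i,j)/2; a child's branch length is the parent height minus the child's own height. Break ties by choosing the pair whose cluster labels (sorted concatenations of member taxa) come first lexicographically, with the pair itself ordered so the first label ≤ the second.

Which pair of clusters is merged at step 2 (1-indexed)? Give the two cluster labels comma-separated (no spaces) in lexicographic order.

iteration 1: select A,W (d=5); attach at lengths (5/2, 5/2); label the merged cluster AW
  updated: d(AW,D)=18, d(AW,N)=31
iteration 2: select D,N (d=16); attach at lengths (8, 8); label the merged cluster DN
  updated: d(AW,DN)=49/2
iteration 3: select AW,DN (d=49/2); attach at lengths (39/4, 17/4); label the merged cluster ADNW
final tree: ((A:5/2,W:5/2):39/4,(D:8,N:8):17/4)
total length: 35

D,N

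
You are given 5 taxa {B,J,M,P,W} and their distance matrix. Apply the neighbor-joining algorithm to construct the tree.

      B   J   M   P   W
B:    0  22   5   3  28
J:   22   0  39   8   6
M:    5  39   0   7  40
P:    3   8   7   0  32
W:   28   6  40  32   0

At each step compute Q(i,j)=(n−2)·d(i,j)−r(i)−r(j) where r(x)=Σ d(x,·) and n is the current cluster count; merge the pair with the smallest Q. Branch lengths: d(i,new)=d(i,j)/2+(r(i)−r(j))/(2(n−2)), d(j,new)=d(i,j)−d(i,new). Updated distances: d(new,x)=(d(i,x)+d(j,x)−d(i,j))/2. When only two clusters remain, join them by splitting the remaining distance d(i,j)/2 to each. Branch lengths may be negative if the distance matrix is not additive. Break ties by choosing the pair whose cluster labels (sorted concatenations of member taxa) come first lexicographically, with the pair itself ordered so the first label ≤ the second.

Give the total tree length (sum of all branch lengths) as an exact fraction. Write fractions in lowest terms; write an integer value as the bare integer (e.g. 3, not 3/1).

step 1: merge (J,W) at d=6, Q=-163; branch lengths J→-13/6, W→49/6; new cluster JW
  updated: d(B,JW)=22, d(JW,M)=73/2, d(JW,P)=17
step 2: merge (B,M) at d=5, Q=-137/2; branch lengths B→-17/8, M→57/8; new cluster BM
  updated: d(BM,JW)=107/4, d(BM,P)=5/2
step 3: merge (BM,JW) at d=107/4, Q=-185/4; branch lengths BM→49/8, JW→165/8; new cluster BJMW
  updated: d(BJMW,P)=-29/8
step 4: merge (BJMW,P) at d=-29/8; branch lengths BJMW→-29/16, P→-29/16; new cluster BJMPW
final tree: (((B:-17/8,M:57/8):49/8,(J:-13/6,W:49/6):165/8):-29/16,P:-29/16)
total length: 273/8

273/8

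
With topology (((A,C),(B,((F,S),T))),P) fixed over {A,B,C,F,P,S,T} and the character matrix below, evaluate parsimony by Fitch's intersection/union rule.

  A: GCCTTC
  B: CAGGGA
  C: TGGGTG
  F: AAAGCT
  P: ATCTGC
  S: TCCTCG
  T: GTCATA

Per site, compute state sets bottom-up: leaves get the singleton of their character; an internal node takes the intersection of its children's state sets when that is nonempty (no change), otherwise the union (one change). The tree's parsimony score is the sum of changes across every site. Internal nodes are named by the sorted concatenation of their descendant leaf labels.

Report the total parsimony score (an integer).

[col 0] AC: children A:{G}, C:{T} ∪→ {G,T}; cost 1
[col 0] FS: children F:{A}, S:{T} ∪→ {A,T}; cost 1
[col 0] FST: children FS:{A,T}, T:{G} ∪→ {A,G,T}; cost 1
[col 0] BFST: children B:{C}, FST:{A,G,T} ∪→ {A,C,G,T}; cost 1
[col 0] ABCFST: children AC:{G,T}, BFST:{A,C,G,T} ∩→ {G,T}; cost 0
[col 0] ABCFPST: children ABCFST:{G,T}, P:{A} ∪→ {A,G,T}; cost 1
[col 1] AC: children A:{C}, C:{G} ∪→ {C,G}; cost 1
[col 1] FS: children F:{A}, S:{C} ∪→ {A,C}; cost 1
[col 1] FST: children FS:{A,C}, T:{T} ∪→ {A,C,T}; cost 1
[col 1] BFST: children B:{A}, FST:{A,C,T} ∩→ {A}; cost 0
[col 1] ABCFST: children AC:{C,G}, BFST:{A} ∪→ {A,C,G}; cost 1
[col 1] ABCFPST: children ABCFST:{A,C,G}, P:{T} ∪→ {A,C,G,T}; cost 1
[col 2] AC: children A:{C}, C:{G} ∪→ {C,G}; cost 1
[col 2] FS: children F:{A}, S:{C} ∪→ {A,C}; cost 1
[col 2] FST: children FS:{A,C}, T:{C} ∩→ {C}; cost 0
[col 2] BFST: children B:{G}, FST:{C} ∪→ {C,G}; cost 1
[col 2] ABCFST: children AC:{C,G}, BFST:{C,G} ∩→ {C,G}; cost 0
[col 2] ABCFPST: children ABCFST:{C,G}, P:{C} ∩→ {C}; cost 0
[col 3] AC: children A:{T}, C:{G} ∪→ {G,T}; cost 1
[col 3] FS: children F:{G}, S:{T} ∪→ {G,T}; cost 1
[col 3] FST: children FS:{G,T}, T:{A} ∪→ {A,G,T}; cost 1
[col 3] BFST: children B:{G}, FST:{A,G,T} ∩→ {G}; cost 0
[col 3] ABCFST: children AC:{G,T}, BFST:{G} ∩→ {G}; cost 0
[col 3] ABCFPST: children ABCFST:{G}, P:{T} ∪→ {G,T}; cost 1
[col 4] AC: children A:{T}, C:{T} ∩→ {T}; cost 0
[col 4] FS: children F:{C}, S:{C} ∩→ {C}; cost 0
[col 4] FST: children FS:{C}, T:{T} ∪→ {C,T}; cost 1
[col 4] BFST: children B:{G}, FST:{C,T} ∪→ {C,G,T}; cost 1
[col 4] ABCFST: children AC:{T}, BFST:{C,G,T} ∩→ {T}; cost 0
[col 4] ABCFPST: children ABCFST:{T}, P:{G} ∪→ {G,T}; cost 1
[col 5] AC: children A:{C}, C:{G} ∪→ {C,G}; cost 1
[col 5] FS: children F:{T}, S:{G} ∪→ {G,T}; cost 1
[col 5] FST: children FS:{G,T}, T:{A} ∪→ {A,G,T}; cost 1
[col 5] BFST: children B:{A}, FST:{A,G,T} ∩→ {A}; cost 0
[col 5] ABCFST: children AC:{C,G}, BFST:{A} ∪→ {A,C,G}; cost 1
[col 5] ABCFPST: children ABCFST:{A,C,G}, P:{C} ∩→ {C}; cost 0
per-site changes: [5, 5, 3, 4, 3, 4]; total = 24

24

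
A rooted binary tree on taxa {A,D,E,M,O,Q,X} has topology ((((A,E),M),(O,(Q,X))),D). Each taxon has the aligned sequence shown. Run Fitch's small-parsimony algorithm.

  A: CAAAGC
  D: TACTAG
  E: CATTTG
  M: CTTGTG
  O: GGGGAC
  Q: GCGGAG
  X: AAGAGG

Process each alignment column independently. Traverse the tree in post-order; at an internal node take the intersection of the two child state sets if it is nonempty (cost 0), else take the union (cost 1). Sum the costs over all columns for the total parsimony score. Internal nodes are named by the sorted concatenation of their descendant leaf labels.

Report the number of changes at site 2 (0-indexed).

AE@0: {C} ∩ {C} = {C} (intersection, +0)
AEM@0: {C} ∩ {C} = {C} (intersection, +0)
QX@0: {G} ∪ {A} = {A,G} (union, +1)
OQX@0: {G} ∩ {A,G} = {G} (intersection, +0)
AEMOQX@0: {C} ∪ {G} = {C,G} (union, +1)
ADEMOQX@0: {C,G} ∪ {T} = {C,G,T} (union, +1)
AE@1: {A} ∩ {A} = {A} (intersection, +0)
AEM@1: {A} ∪ {T} = {A,T} (union, +1)
QX@1: {C} ∪ {A} = {A,C} (union, +1)
OQX@1: {G} ∪ {A,C} = {A,C,G} (union, +1)
AEMOQX@1: {A,T} ∩ {A,C,G} = {A} (intersection, +0)
ADEMOQX@1: {A} ∩ {A} = {A} (intersection, +0)
AE@2: {A} ∪ {T} = {A,T} (union, +1)
AEM@2: {A,T} ∩ {T} = {T} (intersection, +0)
QX@2: {G} ∩ {G} = {G} (intersection, +0)
OQX@2: {G} ∩ {G} = {G} (intersection, +0)
AEMOQX@2: {T} ∪ {G} = {G,T} (union, +1)
ADEMOQX@2: {G,T} ∪ {C} = {C,G,T} (union, +1)
AE@3: {A} ∪ {T} = {A,T} (union, +1)
AEM@3: {A,T} ∪ {G} = {A,G,T} (union, +1)
QX@3: {G} ∪ {A} = {A,G} (union, +1)
OQX@3: {G} ∩ {A,G} = {G} (intersection, +0)
AEMOQX@3: {A,G,T} ∩ {G} = {G} (intersection, +0)
ADEMOQX@3: {G} ∪ {T} = {G,T} (union, +1)
AE@4: {G} ∪ {T} = {G,T} (union, +1)
AEM@4: {G,T} ∩ {T} = {T} (intersection, +0)
QX@4: {A} ∪ {G} = {A,G} (union, +1)
OQX@4: {A} ∩ {A,G} = {A} (intersection, +0)
AEMOQX@4: {T} ∪ {A} = {A,T} (union, +1)
ADEMOQX@4: {A,T} ∩ {A} = {A} (intersection, +0)
AE@5: {C} ∪ {G} = {C,G} (union, +1)
AEM@5: {C,G} ∩ {G} = {G} (intersection, +0)
QX@5: {G} ∩ {G} = {G} (intersection, +0)
OQX@5: {C} ∪ {G} = {C,G} (union, +1)
AEMOQX@5: {G} ∩ {C,G} = {G} (intersection, +0)
ADEMOQX@5: {G} ∩ {G} = {G} (intersection, +0)
per-site changes: [3, 3, 3, 4, 3, 2]; total = 18

3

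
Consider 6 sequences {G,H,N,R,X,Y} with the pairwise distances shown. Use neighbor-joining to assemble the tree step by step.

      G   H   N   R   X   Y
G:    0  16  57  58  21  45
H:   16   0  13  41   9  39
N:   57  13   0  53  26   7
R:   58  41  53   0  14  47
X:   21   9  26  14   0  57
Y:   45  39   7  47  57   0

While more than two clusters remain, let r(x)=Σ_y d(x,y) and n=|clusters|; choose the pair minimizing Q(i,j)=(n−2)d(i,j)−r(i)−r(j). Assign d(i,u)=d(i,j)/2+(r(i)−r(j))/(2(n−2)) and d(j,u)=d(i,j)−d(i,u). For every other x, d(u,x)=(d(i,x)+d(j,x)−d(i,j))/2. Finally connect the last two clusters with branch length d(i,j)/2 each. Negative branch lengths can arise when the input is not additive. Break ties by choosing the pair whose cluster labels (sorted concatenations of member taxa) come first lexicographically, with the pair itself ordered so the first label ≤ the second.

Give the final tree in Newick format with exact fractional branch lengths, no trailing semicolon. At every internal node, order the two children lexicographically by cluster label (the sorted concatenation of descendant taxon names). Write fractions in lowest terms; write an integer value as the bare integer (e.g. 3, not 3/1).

iteration 1: select N,Y (d=7, Q=-323); attach at lengths (-11/8, 67/8); label the merged cluster NY
  updated: d(G,NY)=95/2, d(H,NY)=45/2, d(NY,R)=93/2, d(NY,X)=38
iteration 2: select R,X (d=14, Q=-399/2); attach at lengths (239/12, -71/12); label the merged cluster RX
  updated: d(G,RX)=65/2, d(H,RX)=18, d(NY,RX)=141/4
iteration 3: select G,H (d=16, Q=-241/2); attach at lengths (143/8, -15/8); label the merged cluster GH
  updated: d(GH,NY)=27, d(GH,RX)=69/4
iteration 4: select GH,NY (d=27, Q=-159/2); attach at lengths (9/2, 45/2); label the merged cluster GHNY
  updated: d(GHNY,RX)=51/4
iteration 5: select GHNY,RX (d=51/4); attach at lengths (51/8, 51/8); label the merged cluster GHNRXY
final tree: (((G:143/8,H:-15/8):9/2,(N:-11/8,Y:67/8):45/2):51/8,(R:239/12,X:-71/12):51/8)
total length: 307/4

(((G:143/8,H:-15/8):9/2,(N:-11/8,Y:67/8):45/2):51/8,(R:239/12,X:-71/12):51/8)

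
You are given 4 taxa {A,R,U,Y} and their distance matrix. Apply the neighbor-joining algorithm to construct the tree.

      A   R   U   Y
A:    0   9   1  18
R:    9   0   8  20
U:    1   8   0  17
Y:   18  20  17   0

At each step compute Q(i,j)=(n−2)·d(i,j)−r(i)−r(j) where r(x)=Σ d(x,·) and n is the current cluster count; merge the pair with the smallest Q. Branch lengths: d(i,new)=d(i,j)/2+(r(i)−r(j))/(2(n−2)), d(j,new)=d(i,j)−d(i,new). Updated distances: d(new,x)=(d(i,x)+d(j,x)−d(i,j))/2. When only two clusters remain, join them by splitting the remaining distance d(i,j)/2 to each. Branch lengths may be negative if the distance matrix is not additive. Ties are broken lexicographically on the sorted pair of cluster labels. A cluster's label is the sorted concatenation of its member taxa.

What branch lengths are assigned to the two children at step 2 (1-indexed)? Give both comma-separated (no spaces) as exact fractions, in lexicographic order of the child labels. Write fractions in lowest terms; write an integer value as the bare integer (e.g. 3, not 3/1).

iteration 1: select A,U (d=1, Q=-52); attach at lengths (1, 0); label the merged cluster AU
  updated: d(AU,R)=8, d(AU,Y)=17
iteration 2: select AU,R (d=8, Q=-45); attach at lengths (5/2, 11/2); label the merged cluster ARU
  updated: d(ARU,Y)=29/2
iteration 3: select ARU,Y (d=29/2); attach at lengths (29/4, 29/4); label the merged cluster ARUY
final tree: (((A:1,U:0):5/2,R:11/2):29/4,Y:29/4)
total length: 47/2

5/2,11/2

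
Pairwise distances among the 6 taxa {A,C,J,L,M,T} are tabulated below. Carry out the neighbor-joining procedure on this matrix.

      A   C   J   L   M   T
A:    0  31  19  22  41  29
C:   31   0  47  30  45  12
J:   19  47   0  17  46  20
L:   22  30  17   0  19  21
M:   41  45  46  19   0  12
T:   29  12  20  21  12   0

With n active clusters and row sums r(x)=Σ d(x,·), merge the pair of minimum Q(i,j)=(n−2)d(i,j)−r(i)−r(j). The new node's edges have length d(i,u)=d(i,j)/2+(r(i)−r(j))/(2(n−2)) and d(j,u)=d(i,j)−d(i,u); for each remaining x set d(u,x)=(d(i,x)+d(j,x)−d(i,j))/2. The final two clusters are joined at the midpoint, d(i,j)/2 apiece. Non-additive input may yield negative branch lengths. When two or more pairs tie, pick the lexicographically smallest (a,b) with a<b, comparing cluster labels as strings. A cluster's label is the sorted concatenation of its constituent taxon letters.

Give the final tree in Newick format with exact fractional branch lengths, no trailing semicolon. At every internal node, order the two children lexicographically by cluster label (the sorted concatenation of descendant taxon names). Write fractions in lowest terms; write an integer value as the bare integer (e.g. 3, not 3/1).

iteration 1: select A,J (d=19, Q=-215); attach at lengths (69/8, 83/8); label the merged cluster AJ
  updated: d(AJ,C)=59/2, d(AJ,L)=10, d(AJ,M)=34, d(AJ,T)=15
iteration 2: select C,T (d=12, Q=-281/2); attach at lengths (185/12, -41/12); label the merged cluster CT
  updated: d(AJ,CT)=65/4, d(CT,L)=39/2, d(CT,M)=45/2
iteration 3: select AJ,L (d=10, Q=-355/4); attach at lengths (127/16, 33/16); label the merged cluster AJL
  updated: d(AJL,CT)=103/8, d(AJL,M)=43/2
iteration 4: select AJL,CT (d=103/8, Q=-455/8); attach at lengths (95/16, 111/16); label the merged cluster ACJLT
  updated: d(ACJLT,M)=249/16
iteration 5: select ACJLT,M (d=249/16); attach at lengths (249/32, 249/32); label the merged cluster ACJLMT
final tree: ((((A:69/8,J:83/8):127/16,L:33/16):95/16,(C:185/12,T:-41/12):111/16):249/32,M:249/32)
total length: 1111/16

((((A:69/8,J:83/8):127/16,L:33/16):95/16,(C:185/12,T:-41/12):111/16):249/32,M:249/32)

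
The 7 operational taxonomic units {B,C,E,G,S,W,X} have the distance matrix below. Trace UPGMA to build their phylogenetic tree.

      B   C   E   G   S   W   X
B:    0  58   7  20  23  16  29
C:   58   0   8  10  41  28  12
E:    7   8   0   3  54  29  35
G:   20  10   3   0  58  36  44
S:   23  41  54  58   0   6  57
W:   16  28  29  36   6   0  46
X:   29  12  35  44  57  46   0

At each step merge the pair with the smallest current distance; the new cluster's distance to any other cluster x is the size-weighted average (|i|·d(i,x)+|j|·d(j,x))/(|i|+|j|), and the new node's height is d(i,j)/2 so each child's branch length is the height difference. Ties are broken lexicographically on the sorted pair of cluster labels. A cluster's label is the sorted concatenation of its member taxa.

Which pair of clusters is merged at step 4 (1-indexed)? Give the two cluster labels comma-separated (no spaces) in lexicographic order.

B,SW

1. join E+G (d=3) ⇒ EG; edges |E|=3/2, |G|=3/2
  updated: d(B,EG)=27/2, d(C,EG)=9, d(EG,S)=56, d(EG,W)=65/2, d(EG,X)=79/2
2. join S+W (d=6) ⇒ SW; edges |S|=3, |W|=3
  updated: d(B,SW)=39/2, d(C,SW)=69/2, d(EG,SW)=177/4, d(SW,X)=103/2
3. join C+EG (d=9) ⇒ CEG; edges |C|=9/2, |EG|=3
  updated: d(B,CEG)=85/3, d(CEG,SW)=41, d(CEG,X)=91/3
4. join B+SW (d=39/2) ⇒ BSW; edges |B|=39/4, |SW|=27/4
  updated: d(BSW,CEG)=331/9, d(BSW,X)=44
5. join CEG+X (d=91/3) ⇒ CEGX; edges |CEG|=32/3, |X|=91/6
  updated: d(BSW,CEGX)=463/12
6. join BSW+CEGX (d=463/12) ⇒ BCEGSWX; edges |BSW|=229/24, |CEGX|=33/8
final tree: ((B:39/4,(S:3,W:3):27/4):229/24,((C:9/2,(E:3/2,G:3/2):3):32/3,X:91/6):33/8)
total length: 145/2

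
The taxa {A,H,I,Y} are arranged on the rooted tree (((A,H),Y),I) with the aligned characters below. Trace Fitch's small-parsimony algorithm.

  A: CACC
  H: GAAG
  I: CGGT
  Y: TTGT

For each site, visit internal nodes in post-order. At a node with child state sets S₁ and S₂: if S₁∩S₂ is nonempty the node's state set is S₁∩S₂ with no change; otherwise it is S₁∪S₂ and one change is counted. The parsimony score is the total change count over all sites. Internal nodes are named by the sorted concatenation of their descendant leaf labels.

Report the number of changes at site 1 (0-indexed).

2

AH@0: {C} ∪ {G} = {C,G} (union, +1)
AHY@0: {C,G} ∪ {T} = {C,G,T} (union, +1)
AHIY@0: {C,G,T} ∩ {C} = {C} (intersection, +0)
AH@1: {A} ∩ {A} = {A} (intersection, +0)
AHY@1: {A} ∪ {T} = {A,T} (union, +1)
AHIY@1: {A,T} ∪ {G} = {A,G,T} (union, +1)
AH@2: {C} ∪ {A} = {A,C} (union, +1)
AHY@2: {A,C} ∪ {G} = {A,C,G} (union, +1)
AHIY@2: {A,C,G} ∩ {G} = {G} (intersection, +0)
AH@3: {C} ∪ {G} = {C,G} (union, +1)
AHY@3: {C,G} ∪ {T} = {C,G,T} (union, +1)
AHIY@3: {C,G,T} ∩ {T} = {T} (intersection, +0)
per-site changes: [2, 2, 2, 2]; total = 8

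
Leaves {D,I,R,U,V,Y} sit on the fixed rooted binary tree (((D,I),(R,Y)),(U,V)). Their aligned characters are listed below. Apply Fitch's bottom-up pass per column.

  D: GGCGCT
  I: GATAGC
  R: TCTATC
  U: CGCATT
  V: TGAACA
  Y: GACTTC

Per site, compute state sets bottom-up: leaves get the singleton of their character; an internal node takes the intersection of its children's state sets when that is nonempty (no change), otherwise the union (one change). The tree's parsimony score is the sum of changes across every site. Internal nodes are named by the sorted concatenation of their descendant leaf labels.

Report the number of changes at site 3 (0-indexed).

2

site 0, node DI: D={G} ∩ I={G} → {G} (+0)
site 0, node RY: R={T} ∪ Y={G} → {G,T} (+1)
site 0, node DIRY: DI={G} ∩ RY={G,T} → {G} (+0)
site 0, node UV: U={C} ∪ V={T} → {C,T} (+1)
site 0, node DIRUVY: DIRY={G} ∪ UV={C,T} → {C,G,T} (+1)
site 1, node DI: D={G} ∪ I={A} → {A,G} (+1)
site 1, node RY: R={C} ∪ Y={A} → {A,C} (+1)
site 1, node DIRY: DI={A,G} ∩ RY={A,C} → {A} (+0)
site 1, node UV: U={G} ∩ V={G} → {G} (+0)
site 1, node DIRUVY: DIRY={A} ∪ UV={G} → {A,G} (+1)
site 2, node DI: D={C} ∪ I={T} → {C,T} (+1)
site 2, node RY: R={T} ∪ Y={C} → {C,T} (+1)
site 2, node DIRY: DI={C,T} ∩ RY={C,T} → {C,T} (+0)
site 2, node UV: U={C} ∪ V={A} → {A,C} (+1)
site 2, node DIRUVY: DIRY={C,T} ∩ UV={A,C} → {C} (+0)
site 3, node DI: D={G} ∪ I={A} → {A,G} (+1)
site 3, node RY: R={A} ∪ Y={T} → {A,T} (+1)
site 3, node DIRY: DI={A,G} ∩ RY={A,T} → {A} (+0)
site 3, node UV: U={A} ∩ V={A} → {A} (+0)
site 3, node DIRUVY: DIRY={A} ∩ UV={A} → {A} (+0)
site 4, node DI: D={C} ∪ I={G} → {C,G} (+1)
site 4, node RY: R={T} ∩ Y={T} → {T} (+0)
site 4, node DIRY: DI={C,G} ∪ RY={T} → {C,G,T} (+1)
site 4, node UV: U={T} ∪ V={C} → {C,T} (+1)
site 4, node DIRUVY: DIRY={C,G,T} ∩ UV={C,T} → {C,T} (+0)
site 5, node DI: D={T} ∪ I={C} → {C,T} (+1)
site 5, node RY: R={C} ∩ Y={C} → {C} (+0)
site 5, node DIRY: DI={C,T} ∩ RY={C} → {C} (+0)
site 5, node UV: U={T} ∪ V={A} → {A,T} (+1)
site 5, node DIRUVY: DIRY={C} ∪ UV={A,T} → {A,C,T} (+1)
per-site changes: [3, 3, 3, 2, 3, 3]; total = 17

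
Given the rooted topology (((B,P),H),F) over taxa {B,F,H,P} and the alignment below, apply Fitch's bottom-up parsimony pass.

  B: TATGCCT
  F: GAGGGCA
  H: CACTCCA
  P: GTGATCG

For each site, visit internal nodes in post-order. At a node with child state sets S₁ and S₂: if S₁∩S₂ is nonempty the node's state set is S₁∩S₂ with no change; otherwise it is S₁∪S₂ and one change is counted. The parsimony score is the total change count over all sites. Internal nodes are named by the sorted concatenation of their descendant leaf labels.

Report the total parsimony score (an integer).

11

site 0, node BP: B={T} ∪ P={G} → {G,T} (+1)
site 0, node BHP: BP={G,T} ∪ H={C} → {C,G,T} (+1)
site 0, node BFHP: BHP={C,G,T} ∩ F={G} → {G} (+0)
site 1, node BP: B={A} ∪ P={T} → {A,T} (+1)
site 1, node BHP: BP={A,T} ∩ H={A} → {A} (+0)
site 1, node BFHP: BHP={A} ∩ F={A} → {A} (+0)
site 2, node BP: B={T} ∪ P={G} → {G,T} (+1)
site 2, node BHP: BP={G,T} ∪ H={C} → {C,G,T} (+1)
site 2, node BFHP: BHP={C,G,T} ∩ F={G} → {G} (+0)
site 3, node BP: B={G} ∪ P={A} → {A,G} (+1)
site 3, node BHP: BP={A,G} ∪ H={T} → {A,G,T} (+1)
site 3, node BFHP: BHP={A,G,T} ∩ F={G} → {G} (+0)
site 4, node BP: B={C} ∪ P={T} → {C,T} (+1)
site 4, node BHP: BP={C,T} ∩ H={C} → {C} (+0)
site 4, node BFHP: BHP={C} ∪ F={G} → {C,G} (+1)
site 5, node BP: B={C} ∩ P={C} → {C} (+0)
site 5, node BHP: BP={C} ∩ H={C} → {C} (+0)
site 5, node BFHP: BHP={C} ∩ F={C} → {C} (+0)
site 6, node BP: B={T} ∪ P={G} → {G,T} (+1)
site 6, node BHP: BP={G,T} ∪ H={A} → {A,G,T} (+1)
site 6, node BFHP: BHP={A,G,T} ∩ F={A} → {A} (+0)
per-site changes: [2, 1, 2, 2, 2, 0, 2]; total = 11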